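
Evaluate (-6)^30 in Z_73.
By repeated squaring mod 73: (-6)^{1}≡67, (-6)^{2}≡36, (-6)^{4}≡55, (-6)^{8}≡32, (-6)^{16}≡2. Then (-6)^{30} = (-6)^{16+8+4+2} ≡ 2 × 32 × 55 × 36 ≡ 65 mod 73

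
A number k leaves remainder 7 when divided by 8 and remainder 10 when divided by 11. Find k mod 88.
M = 8 × 11 = 88. M₁ = 11, y₁ ≡ 3 mod 8. M₂ = 8, y₂ ≡ 7 mod 11. k = 7×11×3 + 10×8×7 ≡ 87 mod 88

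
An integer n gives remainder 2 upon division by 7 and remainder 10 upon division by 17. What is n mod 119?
M = 7 × 17 = 119. M₁ = 17, y₁ ≡ 5 mod 7. M₂ = 7, y₂ ≡ 5 mod 17. n = 2×17×5 + 10×7×5 ≡ 44 mod 119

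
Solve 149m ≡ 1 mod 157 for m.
Since 157 is prime, by Fermat 149^(-1) ≡ 149^{155} ≡ 98 mod 157. Verify: 149 × 98 = 14602 ≡ 1 mod 157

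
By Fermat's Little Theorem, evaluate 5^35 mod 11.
By Fermat: 5^{10} ≡ 1 (mod 11). 35 = 3×10 + 5. So 5^{35} ≡ 5^{5} ≡ 1 (mod 11)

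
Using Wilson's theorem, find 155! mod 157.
(156)! = (155)! × (156) ≡ -1 mod 157. So (155)! ≡ -1 × (156)^(-1) ≡ (-1)×(-1) = 1 mod 157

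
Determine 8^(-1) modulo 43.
Since 43 is prime, by Fermat 8^(-1) ≡ 8^{41} ≡ 27 (mod 43). Verify: 8 × 27 = 216 ≡ 1 (mod 43)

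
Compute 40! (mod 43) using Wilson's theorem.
(42)! = (40)! × (41) × (42) ≡ -1 (mod 43). So (40)! ≡ -1 × [(42)(41)]^(-1) ≡ 21 (mod 43)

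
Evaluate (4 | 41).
(4/41) = 4^{20} mod 41 = 1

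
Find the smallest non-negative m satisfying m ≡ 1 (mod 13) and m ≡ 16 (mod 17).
M = 13 × 17 = 221. M₁ = 17, y₁ ≡ 10 (mod 13). M₂ = 13, y₂ ≡ 4 (mod 17). m = 1×17×10 + 16×13×4 ≡ 118 (mod 221)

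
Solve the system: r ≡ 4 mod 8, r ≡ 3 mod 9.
M = 8 × 9 = 72. M₁ = 9, y₁ ≡ 1 mod 8. M₂ = 8, y₂ ≡ 8 mod 9. r = 4×9×1 + 3×8×8 ≡ 12 mod 72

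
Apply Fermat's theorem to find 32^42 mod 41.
By Fermat: 32^{40} ≡ 1 mod 41. So 32^{42} = 32^{40} · 32^{2} ≡ 32^{2} ≡ 40 mod 41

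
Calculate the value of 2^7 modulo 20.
By repeated squaring (mod 20): 2^{1}≡2, 2^{2}≡4, 2^{4}≡16. Then 2^{7} = 2^{4+2+1} ≡ 16 × 4 × 2 ≡ 8 (mod 20)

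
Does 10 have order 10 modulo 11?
10^{2} ≡ 1 mod 11 and 2 < 10, so ord_11(10) = 2 ≠ 10 and 10 is not a primitive root.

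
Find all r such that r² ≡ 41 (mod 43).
The square roots of 41 mod 43 are 16 and 27. Verify: 16² = 256 ≡ 41 (mod 43)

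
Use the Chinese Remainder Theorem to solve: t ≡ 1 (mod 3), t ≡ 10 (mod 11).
M = 3 × 11 = 33. M₁ = 11, y₁ ≡ 2 (mod 3). M₂ = 3, y₂ ≡ 4 (mod 11). t = 1×11×2 + 10×3×4 ≡ 10 (mod 33)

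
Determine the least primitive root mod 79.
g = 3. For each prime q|78: 3^{39}≡78, 3^{26}≡23, 3^{6}≡18, none ≡ 1, so ord_79(3) = 78 and 3 is a primitive root.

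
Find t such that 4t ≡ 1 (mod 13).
Since 13 is prime, by Fermat 4^(-1) ≡ 4^{11} ≡ 10 (mod 13). Verify: 4 × 10 = 40 ≡ 1 (mod 13)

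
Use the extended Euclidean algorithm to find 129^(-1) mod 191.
Extended GCD: 129(77) + 191(-52) = 1. So 129^(-1) ≡ 77 (mod 191). Verify: 129 × 77 = 9933 ≡ 1 (mod 191)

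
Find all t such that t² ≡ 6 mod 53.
The square roots of 6 mod 53 are 18 and 35. Verify: 18² = 324 ≡ 6 mod 53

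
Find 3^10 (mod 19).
By repeated squaring (mod 19): 3^{1}≡3, 3^{2}≡9, 3^{4}≡5, 3^{8}≡6. Then 3^{10} = 3^{8+2} ≡ 6 × 9 ≡ 16 (mod 19)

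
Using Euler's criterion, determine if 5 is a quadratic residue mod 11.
By Euler's criterion: 5^{5} ≡ 1 mod 11. Since this equals 1, 5 is a QR.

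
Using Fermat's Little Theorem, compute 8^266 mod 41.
By Fermat: 8^{40} ≡ 1 mod 41. 266 ≡ 26 mod 40. So 8^{266} ≡ 8^{26} ≡ 31 mod 41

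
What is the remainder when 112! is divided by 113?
By Wilson's theorem, (112)! ≡ -1 ≡ 112 (mod 113)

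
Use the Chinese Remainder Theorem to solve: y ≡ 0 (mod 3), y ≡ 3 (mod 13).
M = 3 × 13 = 39. M₁ = 13, y₁ ≡ 1 (mod 3). M₂ = 3, y₂ ≡ 9 (mod 13). y = 0×13×1 + 3×3×9 ≡ 3 (mod 39)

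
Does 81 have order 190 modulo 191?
81^{95} ≡ 1 (mod 191) and 95 < 190, so ord_191(81) = 95 ≠ 190 and 81 is not a primitive root.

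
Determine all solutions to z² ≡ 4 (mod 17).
The square roots of 4 mod 17 are 2 and 15. Verify: 2² = 4 ≡ 4 (mod 17)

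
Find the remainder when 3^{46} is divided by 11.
By Fermat: 3^{10} ≡ 1 mod 11. 46 = 4×10 + 6. So 3^{46} ≡ 3^{6} ≡ 3 mod 11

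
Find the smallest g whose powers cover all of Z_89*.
g = 3. Powers: [3, 9, 27, 81, 65, 17, ...] generates all 88 non-zero residues.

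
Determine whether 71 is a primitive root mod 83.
ord_83(71) divides 82. For each prime q|82: 71^{41}≡82, 71^{2}≡61, none ≡ 1. So 71 has order 82 and is a primitive root mod 83.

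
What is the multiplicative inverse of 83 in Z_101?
Since 101 is prime, by Fermat 83^(-1) ≡ 83^{99} ≡ 28 (mod 101). Verify: 83 × 28 = 2324 ≡ 1 (mod 101)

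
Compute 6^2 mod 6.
6^{2} = 36 ≡ 0 (mod 6)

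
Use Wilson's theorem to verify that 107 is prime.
(106)! mod 107 = 106. Since this equals -1 (mod 107), Wilson confirms 107 is prime.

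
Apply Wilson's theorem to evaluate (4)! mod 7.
(6)! = (4)! × (5) × (6) ≡ -1 mod 7. So (4)! ≡ -1 × [(6)(5)]^(-1) ≡ 3 mod 7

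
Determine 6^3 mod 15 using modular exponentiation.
6^{3} = 216 ≡ 6 (mod 15)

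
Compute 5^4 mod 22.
5^{4} = 625 ≡ 9 mod 22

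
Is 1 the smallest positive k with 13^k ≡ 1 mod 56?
Powers of 13 mod 56: 13^1≡13, 13^2≡1. 13^1≡13≢1, so ord ≠ 1. No, the actual order is 2.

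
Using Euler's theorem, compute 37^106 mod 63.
By Euler: 37^{36} ≡ 1 (mod 63) since gcd(37, 63) = 1. 106 = 2×36 + 34. So 37^{106} ≡ 37^{34} ≡ 37 (mod 63)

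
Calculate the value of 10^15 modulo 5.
By repeated squaring mod 5: 10^{1}≡0, 10^{2}≡0, 10^{4}≡0, 10^{8}≡0. Then 10^{15} = 10^{8+4+2+1} ≡ 0 × 0 × 0 × 0 ≡ 0 mod 5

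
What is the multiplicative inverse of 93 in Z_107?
Since 107 is prime, by Fermat 93^(-1) ≡ 93^{105} ≡ 84 (mod 107). Verify: 93 × 84 = 7812 ≡ 1 (mod 107)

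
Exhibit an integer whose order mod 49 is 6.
19 has order 6 mod 49 since 19^{6} ≡ 1 (mod 49) and no smaller power works.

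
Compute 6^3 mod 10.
6^{3} = 216 ≡ 6 (mod 10)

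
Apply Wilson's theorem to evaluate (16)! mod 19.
(18)! = (16)! × (17) × (18) ≡ -1 mod 19. So (16)! ≡ -1 × [(18)(17)]^(-1) ≡ 9 mod 19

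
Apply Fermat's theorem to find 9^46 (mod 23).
By Fermat: 9^{22} ≡ 1 (mod 23). 46 = 2×22 + 2. So 9^{46} ≡ 9^{2} ≡ 12 (mod 23)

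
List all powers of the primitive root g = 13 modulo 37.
13^1, 13^2, ..., 13^{36} mod 37: [13, 21, 14, 34, 35, 11, 32, 9, 6, 4, 15, 10, 19, 25, 29, 7, 17, 36, 24, 16, 23, 3, 2, 26, 5, 28, 31, 33, 22, 27, 18, 12, 8, 30, 20, 1]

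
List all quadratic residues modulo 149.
QRs mod 149: {1, 4, 5, 6, 7, 9, 16, 17, 19, 20, 22, 24, 25, 26, 28, 29, 30, 31, 33, 35, 36, 37, 39, 42, 45, 46, 47, 49, 53, 54, 61, 63, 64, 67, 68, 69, 73, 76, 80, 81, 82, 85, 86, 88, 95, 96, 100, 102, 103, 104, 107, 110, 112, 113, 114, 116, 118, 119, 120, 121, 123, 124, 125, 127, 129, 130, 132, 133, 140, 142, 143, 144, 145, 148}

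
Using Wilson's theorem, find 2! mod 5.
(4)! = (2)! × (3) × (4) ≡ -1 mod 5. So (2)! ≡ -1 × [(4)(3)]^(-1) ≡ 2 mod 5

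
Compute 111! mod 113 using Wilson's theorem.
(112)! = (111)! × (112) ≡ -1 mod 113. So (111)! ≡ -1 × (112)^(-1) ≡ (-1)×(-1) = 1 mod 113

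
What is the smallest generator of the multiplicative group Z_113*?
g = 3. For each prime q|112: 3^{56}≡112, 3^{16}≡49, none ≡ 1, so ord_113(3) = 112 and 3 is a primitive root.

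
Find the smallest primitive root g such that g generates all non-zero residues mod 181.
g = 2. For each prime q|180: 2^{90}≡180, 2^{60}≡48, 2^{36}≡59, none ≡ 1, so ord_181(2) = 180 and 2 is a primitive root.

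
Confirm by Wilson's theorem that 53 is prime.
(52)! mod 53 = 52. Since this equals -1 (mod 53), Wilson confirms 53 is prime.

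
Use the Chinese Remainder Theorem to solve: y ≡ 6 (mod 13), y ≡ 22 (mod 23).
M = 13 × 23 = 299. M₁ = 23, y₁ ≡ 4 (mod 13). M₂ = 13, y₂ ≡ 16 (mod 23). y = 6×23×4 + 22×13×16 ≡ 45 (mod 299)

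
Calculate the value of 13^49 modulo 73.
By repeated squaring mod 73: 13^{1}≡13, 13^{2}≡23, 13^{4}≡18, 13^{8}≡32, 13^{16}≡2, 13^{32}≡4. Then 13^{49} = 13^{32+16+1} ≡ 4 × 2 × 13 ≡ 31 mod 73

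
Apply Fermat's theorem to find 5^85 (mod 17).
By Fermat: 5^{16} ≡ 1 (mod 17). 85 = 5×16 + 5. So 5^{85} ≡ 5^{5} ≡ 14 (mod 17)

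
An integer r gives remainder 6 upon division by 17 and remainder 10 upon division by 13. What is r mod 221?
M = 17 × 13 = 221. M₁ = 13, y₁ ≡ 4 mod 17. M₂ = 17, y₂ ≡ 10 mod 13. r = 6×13×4 + 10×17×10 ≡ 23 mod 221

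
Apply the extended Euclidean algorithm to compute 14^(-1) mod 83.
Extended GCD: 14(6) + 83(-1) = 1. So 14^(-1) ≡ 6 mod 83. Verify: 14 × 6 = 84 ≡ 1 mod 83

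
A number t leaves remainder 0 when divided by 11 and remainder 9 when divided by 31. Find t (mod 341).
M = 11 × 31 = 341. M₁ = 31, y₁ ≡ 5 (mod 11). M₂ = 11, y₂ ≡ 17 (mod 31). t = 0×31×5 + 9×11×17 ≡ 319 (mod 341)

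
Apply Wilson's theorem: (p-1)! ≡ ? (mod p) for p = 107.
By Wilson's theorem, (106)! ≡ -1 ≡ 106 mod 107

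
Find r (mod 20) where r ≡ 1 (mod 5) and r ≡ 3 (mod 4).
M = 5 × 4 = 20. M₁ = 4, y₁ ≡ 4 (mod 5). M₂ = 5, y₂ ≡ 1 (mod 4). r = 1×4×4 + 3×5×1 ≡ 11 (mod 20)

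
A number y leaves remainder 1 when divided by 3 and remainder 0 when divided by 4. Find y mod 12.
M = 3 × 4 = 12. M₁ = 4, y₁ ≡ 1 mod 3. M₂ = 3, y₂ ≡ 3 mod 4. y = 1×4×1 + 0×3×3 ≡ 4 mod 12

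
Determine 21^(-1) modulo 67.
Since 67 is prime, by Fermat 21^(-1) ≡ 21^{65} ≡ 16 mod 67. Verify: 21 × 16 = 336 ≡ 1 mod 67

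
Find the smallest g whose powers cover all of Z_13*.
g = 2. For each prime q|12: 2^{6}≡12, 2^{4}≡3, none ≡ 1, so ord_13(2) = 12 and 2 is a primitive root.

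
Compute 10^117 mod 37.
Using Fermat: 10^{36} ≡ 1 mod 37. 117 ≡ 9 mod 36. So 10^{117} ≡ 10^{9} ≡ 1 mod 37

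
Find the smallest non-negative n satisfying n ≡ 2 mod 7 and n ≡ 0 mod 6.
M = 7 × 6 = 42. M₁ = 6, y₁ ≡ 6 mod 7. M₂ = 7, y₂ ≡ 1 mod 6. n = 2×6×6 + 0×7×1 ≡ 30 mod 42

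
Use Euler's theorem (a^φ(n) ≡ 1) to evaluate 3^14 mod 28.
By Euler: 3^{12} ≡ 1 mod 28 since gcd(3, 28) = 1. 14 = 1×12 + 2. So 3^{14} ≡ 3^{2} ≡ 9 mod 28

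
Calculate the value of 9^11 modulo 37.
By repeated squaring mod 37: 9^{1}≡9, 9^{2}≡7, 9^{4}≡12, 9^{8}≡33. Then 9^{11} = 9^{8+2+1} ≡ 33 × 7 × 9 ≡ 7 mod 37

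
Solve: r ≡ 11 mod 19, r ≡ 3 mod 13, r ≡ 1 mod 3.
M = 19 × 13 × 3 = 741. M₁ = 39, y₁ ≡ 1 mod 19. M₂ = 57, y₂ ≡ 8 mod 13. M₃ = 247, y₃ ≡ 1 mod 3. r = 11×39×1 + 3×57×8 + 1×247×1 ≡ 562 mod 741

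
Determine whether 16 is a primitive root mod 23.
16^{11} ≡ 1 (mod 23) and 11 < 22, so ord_23(16) = 11 ≠ 22 and 16 is not a primitive root.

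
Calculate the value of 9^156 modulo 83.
Using Fermat: 9^{82} ≡ 1 (mod 83). 156 ≡ 74 (mod 82). So 9^{156} ≡ 9^{74} ≡ 26 (mod 83)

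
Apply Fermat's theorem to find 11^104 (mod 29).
By Fermat: 11^{28} ≡ 1 (mod 29). 104 = 3×28 + 20. So 11^{104} ≡ 11^{20} ≡ 20 (mod 29)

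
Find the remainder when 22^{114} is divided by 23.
By Fermat: 22^{22} ≡ 1 (mod 23). 114 = 5×22 + 4. So 22^{114} ≡ 22^{4} ≡ 1 (mod 23)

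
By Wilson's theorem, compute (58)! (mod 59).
By Wilson's theorem, (58)! ≡ -1 ≡ 58 (mod 59)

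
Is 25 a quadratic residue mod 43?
By Euler's criterion: 25^{21} ≡ 1 mod 43. Since this equals 1, 25 is a QR.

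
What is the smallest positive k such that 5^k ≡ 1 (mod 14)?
Powers of 5 mod 14: 5^1≡5, 5^2≡11, 5^3≡13, 5^4≡9, 5^5≡3, 5^6≡1. So the order of 5 is 6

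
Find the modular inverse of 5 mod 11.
Since 11 is prime, by Fermat 5^(-1) ≡ 5^{9} ≡ 9 mod 11. Verify: 5 × 9 = 45 ≡ 1 mod 11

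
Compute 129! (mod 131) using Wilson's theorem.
(130)! = (129)! × (130) ≡ -1 (mod 131). So (129)! ≡ -1 × (130)^(-1) ≡ (-1)×(-1) = 1 (mod 131)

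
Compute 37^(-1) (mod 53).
Since 53 is prime, by Fermat 37^(-1) ≡ 37^{51} ≡ 43 (mod 53). Verify: 37 × 43 = 1591 ≡ 1 (mod 53)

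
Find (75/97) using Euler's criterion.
(75/97) = 75^{48} mod 97 = 1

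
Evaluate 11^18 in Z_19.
Using Fermat: 11^{18} ≡ 1 (mod 19). 18 ≡ 0 (mod 18). So 11^{18} ≡ 11^{0} ≡ 1 (mod 19)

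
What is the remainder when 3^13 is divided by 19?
By repeated squaring (mod 19): 3^{1}≡3, 3^{2}≡9, 3^{4}≡5, 3^{8}≡6. Then 3^{13} = 3^{8+4+1} ≡ 6 × 5 × 3 ≡ 14 (mod 19)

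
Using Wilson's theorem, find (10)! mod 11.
By Wilson's theorem, (10)! ≡ -1 ≡ 10 (mod 11)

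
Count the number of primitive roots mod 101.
A prime p has φ(p-1) primitive roots; here φ(100) = 40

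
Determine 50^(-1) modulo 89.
Since 89 is prime, by Fermat 50^(-1) ≡ 50^{87} ≡ 73 mod 89. Verify: 50 × 73 = 3650 ≡ 1 mod 89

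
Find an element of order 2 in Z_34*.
33 has order 2 mod 34 since 33^{2} ≡ 1 mod 34 and no smaller power works.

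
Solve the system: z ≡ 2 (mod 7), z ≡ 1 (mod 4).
M = 7 × 4 = 28. M₁ = 4, y₁ ≡ 2 (mod 7). M₂ = 7, y₂ ≡ 3 (mod 4). z = 2×4×2 + 1×7×3 ≡ 9 (mod 28)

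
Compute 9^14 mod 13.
Using Fermat: 9^{12} ≡ 1 (mod 13). 14 ≡ 2 (mod 12). So 9^{14} ≡ 9^{2} ≡ 3 (mod 13)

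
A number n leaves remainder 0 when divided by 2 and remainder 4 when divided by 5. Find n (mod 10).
M = 2 × 5 = 10. M₁ = 5, y₁ ≡ 1 (mod 2). M₂ = 2, y₂ ≡ 3 (mod 5). n = 0×5×1 + 4×2×3 ≡ 4 (mod 10)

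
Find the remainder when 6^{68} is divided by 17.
By Fermat: 6^{16} ≡ 1 mod 17. 68 = 4×16 + 4. So 6^{68} ≡ 6^{4} ≡ 4 mod 17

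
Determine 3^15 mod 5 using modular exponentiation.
Using Fermat: 3^{4} ≡ 1 (mod 5). 15 ≡ 3 (mod 4). So 3^{15} ≡ 3^{3} ≡ 2 (mod 5)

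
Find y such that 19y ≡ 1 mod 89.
Since 89 is prime, by Fermat 19^(-1) ≡ 19^{87} ≡ 75 mod 89. Verify: 19 × 75 = 1425 ≡ 1 mod 89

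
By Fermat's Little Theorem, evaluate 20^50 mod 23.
By Fermat: 20^{22} ≡ 1 mod 23. 50 = 2×22 + 6. So 20^{50} ≡ 20^{6} ≡ 16 mod 23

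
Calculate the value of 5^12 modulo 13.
Using Fermat: 5^{12} ≡ 1 mod 13. 12 ≡ 0 mod 12. So 5^{12} ≡ 5^{0} ≡ 1 mod 13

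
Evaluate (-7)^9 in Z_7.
By repeated squaring (mod 7): (-7)^{1}≡0, (-7)^{2}≡0, (-7)^{4}≡0, (-7)^{8}≡0. Then (-7)^{9} = (-7)^{8+1} ≡ 0 × 0 ≡ 0 (mod 7)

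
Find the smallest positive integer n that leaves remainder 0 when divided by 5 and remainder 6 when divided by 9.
M = 5 × 9 = 45. M₁ = 9, y₁ ≡ 4 mod 5. M₂ = 5, y₂ ≡ 2 mod 9. n = 0×9×4 + 6×5×2 ≡ 15 mod 45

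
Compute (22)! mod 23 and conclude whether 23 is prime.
(22)! mod 23 = 22. Since 22 ≡ -1 (mod 23), 23 is prime.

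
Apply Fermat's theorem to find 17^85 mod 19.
By Fermat: 17^{18} ≡ 1 mod 19. 85 = 4×18 + 13. So 17^{85} ≡ 17^{13} ≡ 16 mod 19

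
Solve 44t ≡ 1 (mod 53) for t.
Since 53 is prime, by Fermat 44^(-1) ≡ 44^{51} ≡ 47 (mod 53). Verify: 44 × 47 = 2068 ≡ 1 (mod 53)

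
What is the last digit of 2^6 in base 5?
Using Fermat: 2^{4} ≡ 1 mod 5. 6 ≡ 2 mod 4. So 2^{6} ≡ 2^{2} ≡ 4 mod 5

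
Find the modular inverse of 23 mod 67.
Since 67 is prime, by Fermat 23^(-1) ≡ 23^{65} ≡ 35 (mod 67). Verify: 23 × 35 = 805 ≡ 1 (mod 67)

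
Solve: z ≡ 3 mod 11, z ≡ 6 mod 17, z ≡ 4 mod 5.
M = 11 × 17 × 5 = 935. M₁ = 85, y₁ ≡ 7 mod 11. M₂ = 55, y₂ ≡ 13 mod 17. M₃ = 187, y₃ ≡ 3 mod 5. z = 3×85×7 + 6×55×13 + 4×187×3 ≡ 839 mod 935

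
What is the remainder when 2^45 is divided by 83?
By repeated squaring (mod 83): 2^{1}≡2, 2^{2}≡4, 2^{4}≡16, 2^{8}≡7, 2^{16}≡49, 2^{32}≡77. Then 2^{45} = 2^{32+8+4+1} ≡ 77 × 7 × 16 × 2 ≡ 67 (mod 83)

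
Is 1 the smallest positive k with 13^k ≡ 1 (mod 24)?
Powers of 13 mod 24: 13^1≡13, 13^2≡1. 13^1≡13≢1, so ord ≠ 1. No, the actual order is 2.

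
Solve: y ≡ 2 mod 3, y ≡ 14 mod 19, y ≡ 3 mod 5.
M = 3 × 19 × 5 = 285. M₁ = 95, y₁ ≡ 2 mod 3. M₂ = 15, y₂ ≡ 14 mod 19. M₃ = 57, y₃ ≡ 3 mod 5. y = 2×95×2 + 14×15×14 + 3×57×3 ≡ 128 mod 285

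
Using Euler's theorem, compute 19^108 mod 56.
By Euler: 19^{24} ≡ 1 (mod 56) since gcd(19, 56) = 1. 108 = 4×24 + 12. So 19^{108} ≡ 19^{12} ≡ 1 (mod 56)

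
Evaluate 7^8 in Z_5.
Using Fermat: 7^{4} ≡ 1 (mod 5). 8 ≡ 0 (mod 4). So 7^{8} ≡ 7^{0} ≡ 1 (mod 5)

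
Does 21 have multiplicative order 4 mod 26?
Powers of 21 mod 26: 21^1≡21, 21^2≡25, 21^3≡5, 21^4≡1. First k with 21^k≡1 is k=4. Yes, ord_26(21) = 4.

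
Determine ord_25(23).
Powers of 23 mod 25: 23^1≡23, 23^2≡4, 23^3≡17, 23^4≡16, 23^5≡18, 23^6≡14, 23^7≡22, 23^8≡6, 23^9≡13, 23^10≡24, 23^11≡2, 23^12≡21, 23^13≡8, 23^14≡9, 23^15≡7, 23^16≡11, 23^17≡3, 23^18≡19, 23^19≡12, 23^20≡1. ord_25(23) = 20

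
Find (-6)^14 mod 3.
By repeated squaring mod 3: (-6)^{1}≡0, (-6)^{2}≡0, (-6)^{4}≡0, (-6)^{8}≡0. Then (-6)^{14} = (-6)^{8+4+2} ≡ 0 × 0 × 0 ≡ 0 mod 3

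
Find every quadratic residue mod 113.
Squares in Z_113*: {1, 2, 4, 7, 8, 9, 11, 13, 14, 15, 16, 18, 22, 25, 26, 28, 30, 31, 32, 36, 41, 44, 49, 50, 51, 52, 53, 56, 57, 60, 61, 62, 63, 64, 69, 72, 77, 81, 82, 83, 85, 87, 88, 91, 95, 97, 98, 99, 100, 102, 104, 105, 106, 109, 111, 112}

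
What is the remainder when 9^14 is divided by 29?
By repeated squaring mod 29: 9^{1}≡9, 9^{2}≡23, 9^{4}≡7, 9^{8}≡20. Then 9^{14} = 9^{8+4+2} ≡ 20 × 7 × 23 ≡ 1 mod 29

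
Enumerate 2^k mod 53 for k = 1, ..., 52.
2^1, 2^2, ..., 2^{52} mod 53: [2, 4, 8, 16, 32, 11, 22, 44, 35, 17, 34, 15, 30, 7, 14, 28, 3, 6, 12, 24, 48, 43, 33, 13, 26, 52, 51, 49, 45, 37, 21, 42, 31, 9, 18, 36, 19, 38, 23, 46, 39, 25, 50, 47, 41, 29, 5, 10, 20, 40, 27, 1]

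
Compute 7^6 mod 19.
By repeated squaring (mod 19): 7^{1}≡7, 7^{2}≡11, 7^{4}≡7. Then 7^{6} = 7^{4+2} ≡ 7 × 11 ≡ 1 (mod 19)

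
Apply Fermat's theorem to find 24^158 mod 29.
By Fermat: 24^{28} ≡ 1 mod 29. 158 = 5×28 + 18. So 24^{158} ≡ 24^{18} ≡ 16 mod 29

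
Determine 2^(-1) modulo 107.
Since 107 is prime, by Fermat 2^(-1) ≡ 2^{105} ≡ 54 (mod 107). Verify: 2 × 54 = 108 ≡ 1 (mod 107)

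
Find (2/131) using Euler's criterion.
(2/131) = 2^{65} mod 131 = -1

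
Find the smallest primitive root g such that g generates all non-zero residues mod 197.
g = 2. Powers: [2, 4, 8, 16, 32, 64, 128, 59, 118, 39, ...] generates all 196 non-zero residues.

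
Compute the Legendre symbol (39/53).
(39/53) = 39^{26} mod 53 = -1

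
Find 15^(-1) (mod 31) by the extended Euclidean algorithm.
Extended GCD: 15(-2) + 31(1) = 1. So 15^(-1) ≡ -2 ≡ 29 (mod 31). Verify: 15 × 29 = 435 ≡ 1 (mod 31)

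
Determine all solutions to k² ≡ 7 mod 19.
The square roots of 7 mod 19 are 11 and 8. Verify: 11² = 121 ≡ 7 mod 19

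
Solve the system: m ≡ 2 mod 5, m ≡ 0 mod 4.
M = 5 × 4 = 20. M₁ = 4, y₁ ≡ 4 mod 5. M₂ = 5, y₂ ≡ 1 mod 4. m = 2×4×4 + 0×5×1 ≡ 12 mod 20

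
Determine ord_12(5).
Powers of 5 mod 12: 5^1≡5, 5^2≡1. Order = 2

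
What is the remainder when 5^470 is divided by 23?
Using Fermat: 5^{22} ≡ 1 (mod 23). 470 ≡ 8 (mod 22). So 5^{470} ≡ 5^{8} ≡ 16 (mod 23)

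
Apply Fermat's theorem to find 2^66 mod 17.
By Fermat: 2^{16} ≡ 1 mod 17. 66 = 4×16 + 2. So 2^{66} ≡ 2^{2} ≡ 4 mod 17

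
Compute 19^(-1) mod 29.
Since 29 is prime, by Fermat 19^(-1) ≡ 19^{27} ≡ 26 mod 29. Verify: 19 × 26 = 494 ≡ 1 mod 29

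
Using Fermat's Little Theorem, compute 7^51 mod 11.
By Fermat: 7^{10} ≡ 1 mod 11. 51 = 5×10 + 1. So 7^{51} ≡ 7^{1} ≡ 7 mod 11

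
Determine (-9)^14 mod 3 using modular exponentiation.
By repeated squaring (mod 3): (-9)^{1}≡0, (-9)^{2}≡0, (-9)^{4}≡0, (-9)^{8}≡0. Then (-9)^{14} = (-9)^{8+4+2} ≡ 0 × 0 × 0 ≡ 0 (mod 3)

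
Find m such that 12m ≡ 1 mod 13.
Since 13 is prime, by Fermat 12^(-1) ≡ 12^{11} ≡ 12 mod 13. Verify: 12 × 12 = 144 ≡ 1 mod 13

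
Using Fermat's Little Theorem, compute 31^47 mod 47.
By Fermat: 31^{46} ≡ 1 (mod 47). So 31^{47} = 31^{46} · 31^{1} ≡ 31^{1} ≡ 31 (mod 47)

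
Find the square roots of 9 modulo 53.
The square roots of 9 mod 53 are 50 and 3. Verify: 50² = 2500 ≡ 9 mod 53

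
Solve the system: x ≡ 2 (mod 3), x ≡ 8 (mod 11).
M = 3 × 11 = 33. M₁ = 11, y₁ ≡ 2 (mod 3). M₂ = 3, y₂ ≡ 4 (mod 11). x = 2×11×2 + 8×3×4 ≡ 8 (mod 33)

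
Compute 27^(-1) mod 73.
Since 73 is prime, by Fermat 27^(-1) ≡ 27^{71} ≡ 46 mod 73. Verify: 27 × 46 = 1242 ≡ 1 mod 73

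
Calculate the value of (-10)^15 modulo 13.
Using Fermat: (-10)^{12} ≡ 1 mod 13. 15 ≡ 3 mod 12. So (-10)^{15} ≡ (-10)^{3} ≡ 1 mod 13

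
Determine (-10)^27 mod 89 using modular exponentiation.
By repeated squaring mod 89: (-10)^{1}≡79, (-10)^{2}≡11, (-10)^{4}≡32, (-10)^{8}≡45, (-10)^{16}≡67. Then (-10)^{27} = (-10)^{16+8+2+1} ≡ 67 × 45 × 11 × 79 ≡ 53 mod 89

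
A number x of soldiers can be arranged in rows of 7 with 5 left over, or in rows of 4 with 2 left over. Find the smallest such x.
M = 7 × 4 = 28. M₁ = 4, y₁ ≡ 2 (mod 7). M₂ = 7, y₂ ≡ 3 (mod 4). x = 5×4×2 + 2×7×3 ≡ 26 (mod 28)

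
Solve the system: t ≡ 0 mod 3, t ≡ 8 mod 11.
M = 3 × 11 = 33. M₁ = 11, y₁ ≡ 2 mod 3. M₂ = 3, y₂ ≡ 4 mod 11. t = 0×11×2 + 8×3×4 ≡ 30 mod 33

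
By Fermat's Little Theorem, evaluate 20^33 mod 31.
By Fermat: 20^{30} ≡ 1 (mod 31). So 20^{33} = 20^{30} · 20^{3} ≡ 20^{3} ≡ 2 (mod 31)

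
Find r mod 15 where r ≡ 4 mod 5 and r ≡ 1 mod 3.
M = 5 × 3 = 15. M₁ = 3, y₁ ≡ 2 mod 5. M₂ = 5, y₂ ≡ 2 mod 3. r = 4×3×2 + 1×5×2 ≡ 4 mod 15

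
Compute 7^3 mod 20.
7^{3} = 343 ≡ 3 mod 20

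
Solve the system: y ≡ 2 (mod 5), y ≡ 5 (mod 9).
M = 5 × 9 = 45. M₁ = 9, y₁ ≡ 4 (mod 5). M₂ = 5, y₂ ≡ 2 (mod 9). y = 2×9×4 + 5×5×2 ≡ 32 (mod 45)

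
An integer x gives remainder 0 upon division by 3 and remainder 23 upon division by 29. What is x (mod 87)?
M = 3 × 29 = 87. M₁ = 29, y₁ ≡ 2 (mod 3). M₂ = 3, y₂ ≡ 10 (mod 29). x = 0×29×2 + 23×3×10 ≡ 81 (mod 87)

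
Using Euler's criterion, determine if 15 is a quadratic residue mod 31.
By Euler's criterion: 15^{15} ≡ 30 mod 31. Since this equals -1 (≡ 30), 15 is not a QR.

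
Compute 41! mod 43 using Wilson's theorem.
(42)! = (41)! × (42) ≡ -1 mod 43. So (41)! ≡ -1 × (42)^(-1) ≡ (-1)×(-1) = 1 mod 43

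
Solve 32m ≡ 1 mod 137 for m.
Since 137 is prime, by Fermat 32^(-1) ≡ 32^{135} ≡ 30 mod 137. Verify: 32 × 30 = 960 ≡ 1 mod 137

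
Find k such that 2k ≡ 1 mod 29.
Since 29 is prime, by Fermat 2^(-1) ≡ 2^{27} ≡ 15 mod 29. Verify: 2 × 15 = 30 ≡ 1 mod 29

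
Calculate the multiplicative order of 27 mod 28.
Powers of 27 mod 28: 27^1≡27, 27^2≡1. Order = 2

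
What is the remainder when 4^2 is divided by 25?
4^{2} = 16 ≡ 16 mod 25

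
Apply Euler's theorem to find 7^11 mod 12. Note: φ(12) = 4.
By Euler: 7^{4} ≡ 1 mod 12 since gcd(7, 12) = 1. 11 = 2×4 + 3. So 7^{11} ≡ 7^{3} ≡ 7 mod 12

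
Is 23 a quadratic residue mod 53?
By Euler's criterion: 23^{26} ≡ 52 mod 53. Since this equals -1 (≡ 52), 23 is not a QR.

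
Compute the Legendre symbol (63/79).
(63/79) = 63^{39} mod 79 = -1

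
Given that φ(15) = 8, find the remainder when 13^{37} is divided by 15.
By Euler: 13^{8} ≡ 1 mod 15 since gcd(13, 15) = 1. 37 = 4×8 + 5. So 13^{37} ≡ 13^{5} ≡ 13 mod 15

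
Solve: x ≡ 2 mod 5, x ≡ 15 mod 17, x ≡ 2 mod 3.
M = 5 × 17 × 3 = 255. M₁ = 51, y₁ ≡ 1 mod 5. M₂ = 15, y₂ ≡ 8 mod 17. M₃ = 85, y₃ ≡ 1 mod 3. x = 2×51×1 + 15×15×8 + 2×85×1 ≡ 32 mod 255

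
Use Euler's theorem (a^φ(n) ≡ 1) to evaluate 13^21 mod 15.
By Euler: 13^{8} ≡ 1 (mod 15) since gcd(13, 15) = 1. 21 = 2×8 + 5. So 13^{21} ≡ 13^{5} ≡ 13 (mod 15)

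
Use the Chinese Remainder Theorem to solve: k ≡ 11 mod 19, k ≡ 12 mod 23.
M = 19 × 23 = 437. M₁ = 23, y₁ ≡ 5 mod 19. M₂ = 19, y₂ ≡ 17 mod 23. k = 11×23×5 + 12×19×17 ≡ 334 mod 437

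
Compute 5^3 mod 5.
5^{3} = 125 ≡ 0 (mod 5)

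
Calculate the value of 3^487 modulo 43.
Using Fermat: 3^{42} ≡ 1 (mod 43). 487 ≡ 25 (mod 42). So 3^{487} ≡ 3^{25} ≡ 5 (mod 43)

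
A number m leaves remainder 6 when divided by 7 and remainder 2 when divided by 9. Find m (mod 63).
M = 7 × 9 = 63. M₁ = 9, y₁ ≡ 4 (mod 7). M₂ = 7, y₂ ≡ 4 (mod 9). m = 6×9×4 + 2×7×4 ≡ 20 (mod 63)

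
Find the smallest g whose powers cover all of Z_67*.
g = 2. For each prime q|66: 2^{33}≡66, 2^{22}≡37, 2^{6}≡64, none ≡ 1, so ord_67(2) = 66 and 2 is a primitive root.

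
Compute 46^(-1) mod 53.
Since 53 is prime, by Fermat 46^(-1) ≡ 46^{51} ≡ 15 mod 53. Verify: 46 × 15 = 690 ≡ 1 mod 53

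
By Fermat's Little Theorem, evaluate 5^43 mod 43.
By Fermat: 5^{42} ≡ 1 (mod 43). So 5^{43} = 5^{42} · 5^{1} ≡ 5^{1} ≡ 5 (mod 43)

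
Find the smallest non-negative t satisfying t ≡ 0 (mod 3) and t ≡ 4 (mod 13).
M = 3 × 13 = 39. M₁ = 13, y₁ ≡ 1 (mod 3). M₂ = 3, y₂ ≡ 9 (mod 13). t = 0×13×1 + 4×3×9 ≡ 30 (mod 39)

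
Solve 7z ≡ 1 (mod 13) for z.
Since 13 is prime, by Fermat 7^(-1) ≡ 7^{11} ≡ 2 (mod 13). Verify: 7 × 2 = 14 ≡ 1 (mod 13)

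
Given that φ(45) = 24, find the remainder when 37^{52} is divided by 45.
By Euler: 37^{24} ≡ 1 mod 45 since gcd(37, 45) = 1. 52 = 2×24 + 4. So 37^{52} ≡ 37^{4} ≡ 1 mod 45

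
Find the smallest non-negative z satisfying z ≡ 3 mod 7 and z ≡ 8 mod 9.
M = 7 × 9 = 63. M₁ = 9, y₁ ≡ 4 mod 7. M₂ = 7, y₂ ≡ 4 mod 9. z = 3×9×4 + 8×7×4 ≡ 17 mod 63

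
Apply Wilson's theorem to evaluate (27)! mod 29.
(28)! = (27)! × (28) ≡ -1 (mod 29). So (27)! ≡ -1 × (28)^(-1) ≡ (-1)×(-1) = 1 (mod 29)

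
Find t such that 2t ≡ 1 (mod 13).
Since 13 is prime, by Fermat 2^(-1) ≡ 2^{11} ≡ 7 (mod 13). Verify: 2 × 7 = 14 ≡ 1 (mod 13)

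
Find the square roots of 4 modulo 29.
The square roots of 4 mod 29 are 27 and 2. Verify: 27² = 729 ≡ 4 mod 29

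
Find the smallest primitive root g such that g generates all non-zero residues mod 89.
g = 3. For each prime q|88: 3^{44}≡88, 3^{8}≡64, none ≡ 1, so ord_89(3) = 88 and 3 is a primitive root.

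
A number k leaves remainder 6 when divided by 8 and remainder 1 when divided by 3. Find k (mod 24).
M = 8 × 3 = 24. M₁ = 3, y₁ ≡ 3 (mod 8). M₂ = 8, y₂ ≡ 2 (mod 3). k = 6×3×3 + 1×8×2 ≡ 22 (mod 24)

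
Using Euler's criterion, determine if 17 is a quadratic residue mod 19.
By Euler's criterion: 17^{9} ≡ 1 mod 19. Since this equals 1, 17 is a QR.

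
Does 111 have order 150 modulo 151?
ord_151(111) divides 150. For each prime q|150: 111^{75}≡150, 111^{50}≡32, 111^{30}≡8, none ≡ 1. So 111 has order 150 and is a primitive root mod 151.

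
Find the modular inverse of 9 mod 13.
Since 13 is prime, by Fermat 9^(-1) ≡ 9^{11} ≡ 3 (mod 13). Verify: 9 × 3 = 27 ≡ 1 (mod 13)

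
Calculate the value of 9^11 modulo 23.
By repeated squaring mod 23: 9^{1}≡9, 9^{2}≡12, 9^{4}≡6, 9^{8}≡13. Then 9^{11} = 9^{8+2+1} ≡ 13 × 12 × 9 ≡ 1 mod 23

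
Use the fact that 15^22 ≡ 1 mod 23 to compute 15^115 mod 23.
By Fermat: 15^{22} ≡ 1 mod 23. 115 = 5×22 + 5. So 15^{115} ≡ 15^{5} ≡ 7 mod 23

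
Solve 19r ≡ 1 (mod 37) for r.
Since 37 is prime, by Fermat 19^(-1) ≡ 19^{35} ≡ 2 (mod 37). Verify: 19 × 2 = 38 ≡ 1 (mod 37)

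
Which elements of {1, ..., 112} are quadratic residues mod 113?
Quadratic residues modulo 113: {1, 2, 4, 7, 8, 9, 11, 13, 14, 15, 16, 18, 22, 25, 26, 28, 30, 31, 32, 36, 41, 44, 49, 50, 51, 52, 53, 56, 57, 60, 61, 62, 63, 64, 69, 72, 77, 81, 82, 83, 85, 87, 88, 91, 95, 97, 98, 99, 100, 102, 104, 105, 106, 109, 111, 112}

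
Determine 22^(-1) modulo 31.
Since 31 is prime, by Fermat 22^(-1) ≡ 22^{29} ≡ 24 mod 31. Verify: 22 × 24 = 528 ≡ 1 mod 31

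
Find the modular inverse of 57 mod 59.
Since 59 is prime, by Fermat 57^(-1) ≡ 57^{57} ≡ 29 (mod 59). Verify: 57 × 29 = 1653 ≡ 1 (mod 59)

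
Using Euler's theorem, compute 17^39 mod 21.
By Euler: 17^{12} ≡ 1 (mod 21) since gcd(17, 21) = 1. 39 = 3×12 + 3. So 17^{39} ≡ 17^{3} ≡ 20 (mod 21)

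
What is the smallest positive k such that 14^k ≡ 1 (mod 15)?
Powers of 14 mod 15: 14^1≡14, 14^2≡1. So the order of 14 is 2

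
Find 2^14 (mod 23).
By repeated squaring (mod 23): 2^{1}≡2, 2^{2}≡4, 2^{4}≡16, 2^{8}≡3. Then 2^{14} = 2^{8+4+2} ≡ 3 × 16 × 4 ≡ 8 (mod 23)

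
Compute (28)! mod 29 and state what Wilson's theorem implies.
(28)! mod 29 = 28. Since this equals -1 (mod 29), Wilson confirms 29 is prime.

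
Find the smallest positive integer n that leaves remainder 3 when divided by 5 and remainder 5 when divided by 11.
M = 5 × 11 = 55. M₁ = 11, y₁ ≡ 1 mod 5. M₂ = 5, y₂ ≡ 9 mod 11. n = 3×11×1 + 5×5×9 ≡ 38 mod 55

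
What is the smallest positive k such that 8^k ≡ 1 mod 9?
Powers of 8 mod 9: 8^1≡8, 8^2≡1. ord_9(8) = 2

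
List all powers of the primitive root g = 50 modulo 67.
50^1, 50^2, ..., 50^{66} mod 67: [50, 21, 45, 39, 7, 15, 13, 47, 5, 49, 38, 24, 61, 35, 8, 65, 34, 25, 44, 56, 53, 37, 41, 40, 57, 36, 58, 19, 12, 64, 51, 4, 66, 17, 46, 22, 28, 60, 52, 54, 20, 62, 18, 29, 43, 6, 32, 59, 2, 33, 42, 23, 11, 14, 30, 26, 27, 10, 31, 9, 48, 55, 3, 16, 63, 1]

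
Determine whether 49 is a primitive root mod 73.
49^{12} ≡ 1 mod 73 and 12 < 72, so ord_73(49) = 12 ≠ 72 and 49 is not a primitive root.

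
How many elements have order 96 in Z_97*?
Number of primitive roots mod 97 = φ(p-1) = φ(96) = 32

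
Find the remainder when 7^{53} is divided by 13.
By Fermat: 7^{12} ≡ 1 (mod 13). 53 = 4×12 + 5. So 7^{53} ≡ 7^{5} ≡ 11 (mod 13)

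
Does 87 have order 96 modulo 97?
ord_97(87) divides 96. For each prime q|96: 87^{48}≡96, 87^{32}≡61, none ≡ 1. So 87 has order 96 and is a primitive root mod 97.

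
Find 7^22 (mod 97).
By repeated squaring (mod 97): 7^{1}≡7, 7^{2}≡49, 7^{4}≡73, 7^{8}≡91, 7^{16}≡36. Then 7^{22} = 7^{16+4+2} ≡ 36 × 73 × 49 ≡ 53 (mod 97)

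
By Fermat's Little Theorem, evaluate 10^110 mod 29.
By Fermat: 10^{28} ≡ 1 mod 29. 110 = 3×28 + 26. So 10^{110} ≡ 10^{26} ≡ 9 mod 29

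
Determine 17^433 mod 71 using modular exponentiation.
Using Fermat: 17^{70} ≡ 1 mod 71. 433 ≡ 13 mod 70. So 17^{433} ≡ 17^{13} ≡ 14 mod 71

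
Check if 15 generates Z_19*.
ord_19(15) divides 18. For each prime q|18: 15^{9}≡18, 15^{6}≡11, none ≡ 1. So 15 has order 18 and is a primitive root mod 19.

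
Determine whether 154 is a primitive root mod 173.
ord_173(154) divides 172. For each prime q|172: 154^{86}≡172, 154^{4}≡52, none ≡ 1. So 154 has order 172 and is a primitive root mod 173.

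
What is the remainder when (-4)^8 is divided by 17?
By repeated squaring mod 17: (-4)^{1}≡13, (-4)^{2}≡16, (-4)^{4}≡1, (-4)^{8}≡1. So (-4)^{8} ≡ 1 mod 17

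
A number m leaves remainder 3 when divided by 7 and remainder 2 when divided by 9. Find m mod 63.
M = 7 × 9 = 63. M₁ = 9, y₁ ≡ 4 mod 7. M₂ = 7, y₂ ≡ 4 mod 9. m = 3×9×4 + 2×7×4 ≡ 38 mod 63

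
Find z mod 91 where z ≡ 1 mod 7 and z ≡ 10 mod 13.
M = 7 × 13 = 91. M₁ = 13, y₁ ≡ 6 mod 7. M₂ = 7, y₂ ≡ 2 mod 13. z = 1×13×6 + 10×7×2 ≡ 36 mod 91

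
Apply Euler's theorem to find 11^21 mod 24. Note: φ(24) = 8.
By Euler: 11^{8} ≡ 1 mod 24 since gcd(11, 24) = 1. 21 = 2×8 + 5. So 11^{21} ≡ 11^{5} ≡ 11 mod 24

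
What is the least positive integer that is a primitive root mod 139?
g = 2. For each prime q|138: 2^{69}≡138, 2^{46}≡96, 2^{6}≡64, none ≡ 1, so ord_139(2) = 138 and 2 is a primitive root.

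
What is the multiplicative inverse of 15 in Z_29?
Since 29 is prime, by Fermat 15^(-1) ≡ 15^{27} ≡ 2 mod 29. Verify: 15 × 2 = 30 ≡ 1 mod 29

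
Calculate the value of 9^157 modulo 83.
Using Fermat: 9^{82} ≡ 1 mod 83. 157 ≡ 75 mod 82. So 9^{157} ≡ 9^{75} ≡ 68 mod 83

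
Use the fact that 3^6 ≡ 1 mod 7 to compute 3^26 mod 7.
By Fermat: 3^{6} ≡ 1 mod 7. 26 = 4×6 + 2. So 3^{26} ≡ 3^{2} ≡ 2 mod 7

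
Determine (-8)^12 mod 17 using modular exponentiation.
By repeated squaring mod 17: (-8)^{1}≡9, (-8)^{2}≡13, (-8)^{4}≡16, (-8)^{8}≡1. Then (-8)^{12} = (-8)^{8+4} ≡ 1 × 16 ≡ 16 mod 17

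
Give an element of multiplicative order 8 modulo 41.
3 has order 8 mod 41 since 3^{8} ≡ 1 (mod 41) and no smaller power works.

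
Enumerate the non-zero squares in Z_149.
QRs mod 149: {1, 4, 5, 6, 7, 9, 16, 17, 19, 20, 22, 24, 25, 26, 28, 29, 30, 31, 33, 35, 36, 37, 39, 42, 45, 46, 47, 49, 53, 54, 61, 63, 64, 67, 68, 69, 73, 76, 80, 81, 82, 85, 86, 88, 95, 96, 100, 102, 103, 104, 107, 110, 112, 113, 114, 116, 118, 119, 120, 121, 123, 124, 125, 127, 129, 130, 132, 133, 140, 142, 143, 144, 145, 148}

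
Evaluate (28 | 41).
(28/41) = 28^{20} mod 41 = -1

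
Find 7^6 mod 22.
By repeated squaring mod 22: 7^{1}≡7, 7^{2}≡5, 7^{4}≡3. Then 7^{6} = 7^{4+2} ≡ 3 × 5 ≡ 15 mod 22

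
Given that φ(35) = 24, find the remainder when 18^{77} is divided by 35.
By Euler: 18^{24} ≡ 1 (mod 35) since gcd(18, 35) = 1. 77 = 3×24 + 5. So 18^{77} ≡ 18^{5} ≡ 23 (mod 35)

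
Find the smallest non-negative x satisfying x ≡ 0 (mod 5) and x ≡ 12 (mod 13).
M = 5 × 13 = 65. M₁ = 13, y₁ ≡ 2 (mod 5). M₂ = 5, y₂ ≡ 8 (mod 13). x = 0×13×2 + 12×5×8 ≡ 25 (mod 65)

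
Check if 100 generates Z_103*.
100^{17} ≡ 1 mod 103 and 17 < 102, so ord_103(100) = 17 ≠ 102 and 100 is not a primitive root.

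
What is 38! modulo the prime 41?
(40)! = (38)! × (39) × (40) ≡ -1 mod 41. So (38)! ≡ -1 × [(40)(39)]^(-1) ≡ 20 mod 41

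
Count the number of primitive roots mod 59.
There are φ(59-1) = φ(58) = 28 primitive roots modulo 59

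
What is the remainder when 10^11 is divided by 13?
By repeated squaring mod 13: 10^{1}≡10, 10^{2}≡9, 10^{4}≡3, 10^{8}≡9. Then 10^{11} = 10^{8+2+1} ≡ 9 × 9 × 10 ≡ 4 mod 13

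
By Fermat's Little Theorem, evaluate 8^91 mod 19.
By Fermat: 8^{18} ≡ 1 (mod 19). 91 = 5×18 + 1. So 8^{91} ≡ 8^{1} ≡ 8 (mod 19)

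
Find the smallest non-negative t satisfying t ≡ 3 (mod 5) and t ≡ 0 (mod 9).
M = 5 × 9 = 45. M₁ = 9, y₁ ≡ 4 (mod 5). M₂ = 5, y₂ ≡ 2 (mod 9). t = 3×9×4 + 0×5×2 ≡ 18 (mod 45)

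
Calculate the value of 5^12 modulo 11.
Using Fermat: 5^{10} ≡ 1 mod 11. 12 ≡ 2 mod 10. So 5^{12} ≡ 5^{2} ≡ 3 mod 11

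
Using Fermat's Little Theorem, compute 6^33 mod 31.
By Fermat: 6^{30} ≡ 1 mod 31. So 6^{33} = 6^{30} · 6^{3} ≡ 6^{3} ≡ 30 mod 31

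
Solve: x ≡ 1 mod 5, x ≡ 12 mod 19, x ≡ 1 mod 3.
M = 5 × 19 × 3 = 285. M₁ = 57, y₁ ≡ 3 mod 5. M₂ = 15, y₂ ≡ 14 mod 19. M₃ = 95, y₃ ≡ 2 mod 3. x = 1×57×3 + 12×15×14 + 1×95×2 ≡ 31 mod 285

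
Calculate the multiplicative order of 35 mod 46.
Powers of 35 mod 46: 35^1≡35, 35^2≡29, 35^3≡3, 35^4≡13, 35^5≡41, 35^6≡9, 35^7≡39, 35^8≡31, 35^9≡27, 35^10≡25, 35^11≡1. ord_46(35) = 11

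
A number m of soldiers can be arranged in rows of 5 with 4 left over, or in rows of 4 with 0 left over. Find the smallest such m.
M = 5 × 4 = 20. M₁ = 4, y₁ ≡ 4 (mod 5). M₂ = 5, y₂ ≡ 1 (mod 4). m = 4×4×4 + 0×5×1 ≡ 4 (mod 20)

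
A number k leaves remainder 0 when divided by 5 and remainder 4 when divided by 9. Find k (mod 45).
M = 5 × 9 = 45. M₁ = 9, y₁ ≡ 4 (mod 5). M₂ = 5, y₂ ≡ 2 (mod 9). k = 0×9×4 + 4×5×2 ≡ 40 (mod 45)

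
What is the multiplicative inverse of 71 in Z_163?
Since 163 is prime, by Fermat 71^(-1) ≡ 71^{161} ≡ 62 mod 163. Verify: 71 × 62 = 4402 ≡ 1 mod 163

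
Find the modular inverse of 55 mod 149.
Since 149 is prime, by Fermat 55^(-1) ≡ 55^{147} ≡ 84 mod 149. Verify: 55 × 84 = 4620 ≡ 1 mod 149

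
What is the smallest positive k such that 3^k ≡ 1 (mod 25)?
Powers of 3 mod 25: 3^1≡3, 3^2≡9, 3^3≡2, 3^4≡6, 3^5≡18, 3^6≡4, 3^7≡12, 3^8≡11, 3^9≡8, 3^10≡24, 3^11≡22, 3^12≡16, 3^13≡23, 3^14≡19, 3^15≡7, 3^16≡21, 3^17≡13, 3^18≡14, 3^19≡17, 3^20≡1. So the order of 3 is 20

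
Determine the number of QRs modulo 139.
For prime 139, there are (p-1)/2 = (139-1)/2 = 69 quadratic residues (excluding 0).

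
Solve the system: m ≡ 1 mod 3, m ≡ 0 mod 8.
M = 3 × 8 = 24. M₁ = 8, y₁ ≡ 2 mod 3. M₂ = 3, y₂ ≡ 3 mod 8. m = 1×8×2 + 0×3×3 ≡ 16 mod 24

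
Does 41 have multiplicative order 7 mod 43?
Powers of 41 mod 43: 41^1≡41, 41^2≡4, 41^3≡35, 41^4≡16, 41^5≡11, 41^6≡21, 41^7≡1. First k with 41^k≡1 is k=7. Yes, ord_43(41) = 7.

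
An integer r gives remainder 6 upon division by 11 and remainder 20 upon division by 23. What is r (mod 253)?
M = 11 × 23 = 253. M₁ = 23, y₁ ≡ 1 (mod 11). M₂ = 11, y₂ ≡ 21 (mod 23). r = 6×23×1 + 20×11×21 ≡ 204 (mod 253)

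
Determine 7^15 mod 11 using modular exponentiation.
Using Fermat: 7^{10} ≡ 1 mod 11. 15 ≡ 5 mod 10. So 7^{15} ≡ 7^{5} ≡ 10 mod 11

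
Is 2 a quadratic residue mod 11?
By Euler's criterion: 2^{5} ≡ 10 (mod 11). Since this equals -1 (≡ 10), 2 is not a QR.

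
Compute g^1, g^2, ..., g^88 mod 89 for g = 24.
24^1, 24^2, ..., 24^{88} mod 89: [24, 42, 29, 73, 61, 40, 70, 78, 3, 72, 37, 87, 41, 5, 31, 32, 56, 9, 38, 22, 83, 34, 15, 4, 7, 79, 27, 25, 66, 71, 13, 45, 12, 21, 59, 81, 75, 20, 35, 39, 46, 36, 63, 88, 65, 47, 60, 16, 28, 49, 19, 11, 86, 17, 52, 2, 48, 84, 58, 57, 33, 80, 51, 67, 6, 55, 74, 85, 82, 10, 62, 64, 23, 18, 76, 44, 77, 68, 30, 8, 14, 69, 54, 50, 43, 53, 26, 1]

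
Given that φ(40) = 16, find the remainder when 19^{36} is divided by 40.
By Euler: 19^{16} ≡ 1 mod 40 since gcd(19, 40) = 1. 36 = 2×16 + 4. So 19^{36} ≡ 19^{4} ≡ 1 mod 40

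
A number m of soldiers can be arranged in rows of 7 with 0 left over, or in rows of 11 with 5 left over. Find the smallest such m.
M = 7 × 11 = 77. M₁ = 11, y₁ ≡ 2 (mod 7). M₂ = 7, y₂ ≡ 8 (mod 11). m = 0×11×2 + 5×7×8 ≡ 49 (mod 77)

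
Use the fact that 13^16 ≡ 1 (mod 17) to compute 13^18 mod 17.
By Fermat: 13^{16} ≡ 1 (mod 17). So 13^{18} = 13^{16} · 13^{2} ≡ 13^{2} ≡ 16 (mod 17)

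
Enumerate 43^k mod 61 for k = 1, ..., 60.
43^1, 43^2, ..., 43^{60} mod 61: [43, 19, 24, 56, 29, 27, 2, 25, 38, 48, 51, 58, 54, 4, 50, 15, 35, 41, 55, 47, 8, 39, 30, 9, 21, 49, 33, 16, 17, 60, 18, 42, 37, 5, 32, 34, 59, 36, 23, 13, 10, 3, 7, 57, 11, 46, 26, 20, 6, 14, 53, 22, 31, 52, 40, 12, 28, 45, 44, 1]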